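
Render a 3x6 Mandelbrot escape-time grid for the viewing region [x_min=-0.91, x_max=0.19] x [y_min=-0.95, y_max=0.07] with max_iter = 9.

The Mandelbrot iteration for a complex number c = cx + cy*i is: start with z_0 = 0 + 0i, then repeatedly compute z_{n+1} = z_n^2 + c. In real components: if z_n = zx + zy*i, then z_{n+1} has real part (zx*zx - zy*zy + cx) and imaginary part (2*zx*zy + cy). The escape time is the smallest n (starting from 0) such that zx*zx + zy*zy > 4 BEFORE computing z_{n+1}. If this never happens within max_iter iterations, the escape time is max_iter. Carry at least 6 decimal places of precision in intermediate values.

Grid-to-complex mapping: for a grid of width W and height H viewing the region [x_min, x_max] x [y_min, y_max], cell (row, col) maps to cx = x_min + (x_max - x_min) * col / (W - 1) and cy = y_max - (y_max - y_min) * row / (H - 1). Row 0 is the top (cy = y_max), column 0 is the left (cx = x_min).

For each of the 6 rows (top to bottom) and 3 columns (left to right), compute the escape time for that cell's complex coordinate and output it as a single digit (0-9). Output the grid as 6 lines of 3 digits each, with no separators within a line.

(row=0, col=0): c = -0.9100 + 0.0700i → escape time 9
(row=0, col=1): c = -0.3600 + 0.0700i → escape time 9
(row=0, col=2): c = 0.1900 + 0.0700i → escape time 9
(row=1, col=0): c = -0.9100 + -0.1340i → escape time 9
(row=1, col=1): c = -0.3600 + -0.1340i → escape time 9
(row=1, col=2): c = 0.1900 + -0.1340i → escape time 9
(row=2, col=0): c = -0.9100 + -0.3380i → escape time 8
(row=2, col=1): c = -0.3600 + -0.3380i → escape time 9
(row=2, col=2): c = 0.1900 + -0.3380i → escape time 9
(row=3, col=0): c = -0.9100 + -0.5420i → escape time 5
(row=3, col=1): c = -0.3600 + -0.5420i → escape time 9
(row=3, col=2): c = 0.1900 + -0.5420i → escape time 9
(row=4, col=0): c = -0.9100 + -0.7460i → escape time 4
(row=4, col=1): c = -0.3600 + -0.7460i → escape time 7
(row=4, col=2): c = 0.1900 + -0.7460i → escape time 6
(row=5, col=0): c = -0.9100 + -0.9500i → escape time 3
(row=5, col=1): c = -0.3600 + -0.9500i → escape time 5
(row=5, col=2): c = 0.1900 + -0.9500i → escape time 4

Answer: 999
999
899
599
476
354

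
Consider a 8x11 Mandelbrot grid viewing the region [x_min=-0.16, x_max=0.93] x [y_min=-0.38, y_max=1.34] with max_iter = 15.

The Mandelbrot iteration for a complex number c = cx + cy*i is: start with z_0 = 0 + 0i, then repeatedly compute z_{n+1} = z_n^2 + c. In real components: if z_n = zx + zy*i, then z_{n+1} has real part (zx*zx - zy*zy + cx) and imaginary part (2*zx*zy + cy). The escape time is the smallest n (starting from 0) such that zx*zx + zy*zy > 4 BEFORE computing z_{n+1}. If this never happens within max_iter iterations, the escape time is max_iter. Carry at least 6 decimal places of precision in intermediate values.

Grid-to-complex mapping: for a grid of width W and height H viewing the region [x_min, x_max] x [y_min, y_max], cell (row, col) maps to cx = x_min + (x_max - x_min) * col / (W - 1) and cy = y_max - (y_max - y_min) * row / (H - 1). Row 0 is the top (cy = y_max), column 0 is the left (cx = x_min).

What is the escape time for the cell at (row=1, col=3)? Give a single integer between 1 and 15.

Answer: 2

Derivation:
z_0 = 0 + 0i, c = 0.3071 + 1.1680i
Iter 1: z = 0.3071 + 1.1680i, |z|^2 = 1.4586
Iter 2: z = -0.9627 + 1.8855i, |z|^2 = 4.4819
Escaped at iteration 2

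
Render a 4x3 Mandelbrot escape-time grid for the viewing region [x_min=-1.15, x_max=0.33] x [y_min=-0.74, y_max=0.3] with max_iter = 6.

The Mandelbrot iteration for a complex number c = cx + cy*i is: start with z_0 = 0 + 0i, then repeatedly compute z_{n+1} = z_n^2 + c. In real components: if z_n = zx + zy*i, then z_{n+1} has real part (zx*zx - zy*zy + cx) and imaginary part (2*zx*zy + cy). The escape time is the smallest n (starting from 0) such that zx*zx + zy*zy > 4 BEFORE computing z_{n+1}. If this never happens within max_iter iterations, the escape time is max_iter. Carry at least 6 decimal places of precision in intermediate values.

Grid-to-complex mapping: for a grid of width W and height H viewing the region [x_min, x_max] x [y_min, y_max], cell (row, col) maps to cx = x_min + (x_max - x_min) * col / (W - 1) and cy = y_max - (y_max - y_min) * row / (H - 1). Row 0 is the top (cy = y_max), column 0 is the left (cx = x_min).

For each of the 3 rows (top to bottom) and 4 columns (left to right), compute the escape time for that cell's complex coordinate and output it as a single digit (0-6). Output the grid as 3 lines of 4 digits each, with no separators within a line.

(row=0, col=0): c = -1.1500 + 0.3000i → escape time 6
(row=0, col=1): c = -0.6567 + 0.3000i → escape time 6
(row=0, col=2): c = -0.1633 + 0.3000i → escape time 6
(row=0, col=3): c = 0.3300 + 0.3000i → escape time 6
(row=1, col=0): c = -1.1500 + -0.2200i → escape time 6
(row=1, col=1): c = -0.6567 + -0.2200i → escape time 6
(row=1, col=2): c = -0.1633 + -0.2200i → escape time 6
(row=1, col=3): c = 0.3300 + -0.2200i → escape time 6
(row=2, col=0): c = -1.1500 + -0.7400i → escape time 3
(row=2, col=1): c = -0.6567 + -0.7400i → escape time 5
(row=2, col=2): c = -0.1633 + -0.7400i → escape time 6
(row=2, col=3): c = 0.3300 + -0.7400i → escape time 5

Answer: 6666
6666
3565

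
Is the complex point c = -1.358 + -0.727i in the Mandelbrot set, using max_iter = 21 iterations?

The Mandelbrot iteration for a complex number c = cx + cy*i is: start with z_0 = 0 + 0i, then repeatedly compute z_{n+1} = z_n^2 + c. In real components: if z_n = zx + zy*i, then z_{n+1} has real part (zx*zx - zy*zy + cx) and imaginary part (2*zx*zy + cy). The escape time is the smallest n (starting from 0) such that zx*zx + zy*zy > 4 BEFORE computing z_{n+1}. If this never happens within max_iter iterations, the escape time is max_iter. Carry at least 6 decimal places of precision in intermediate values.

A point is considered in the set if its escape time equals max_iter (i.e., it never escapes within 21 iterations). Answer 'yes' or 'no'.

z_0 = 0 + 0i, c = -1.3580 + -0.7270i
Iter 1: z = -1.3580 + -0.7270i, |z|^2 = 2.3727
Iter 2: z = -0.0424 + 1.2475i, |z|^2 = 1.5581
Iter 3: z = -2.9125 + -0.8327i, |z|^2 = 9.1763
Escaped at iteration 3

Answer: no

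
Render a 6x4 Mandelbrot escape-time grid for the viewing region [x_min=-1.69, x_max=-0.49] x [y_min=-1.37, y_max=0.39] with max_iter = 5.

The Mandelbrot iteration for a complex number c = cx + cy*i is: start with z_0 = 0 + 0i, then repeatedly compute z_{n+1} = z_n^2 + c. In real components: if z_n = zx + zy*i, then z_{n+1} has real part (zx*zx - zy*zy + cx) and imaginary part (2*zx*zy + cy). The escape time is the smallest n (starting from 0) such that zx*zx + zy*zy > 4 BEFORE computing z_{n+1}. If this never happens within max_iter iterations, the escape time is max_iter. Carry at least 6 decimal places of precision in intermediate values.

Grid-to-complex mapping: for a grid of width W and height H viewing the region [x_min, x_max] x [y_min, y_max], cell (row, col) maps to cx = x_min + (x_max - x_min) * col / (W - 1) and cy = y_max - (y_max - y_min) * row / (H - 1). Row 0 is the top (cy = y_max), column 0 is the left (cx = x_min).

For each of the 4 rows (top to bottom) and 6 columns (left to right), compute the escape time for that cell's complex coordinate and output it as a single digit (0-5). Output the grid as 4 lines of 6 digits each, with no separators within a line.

Answer: 345555
455555
333345
122222

Derivation:
(row=0, col=0): c = -1.6900 + 0.3900i → escape time 3
(row=0, col=1): c = -1.4500 + 0.3900i → escape time 4
(row=0, col=2): c = -1.2100 + 0.3900i → escape time 5
(row=0, col=3): c = -0.9700 + 0.3900i → escape time 5
(row=0, col=4): c = -0.7300 + 0.3900i → escape time 5
(row=0, col=5): c = -0.4900 + 0.3900i → escape time 5
(row=1, col=0): c = -1.6900 + -0.1967i → escape time 4
(row=1, col=1): c = -1.4500 + -0.1967i → escape time 5
(row=1, col=2): c = -1.2100 + -0.1967i → escape time 5
(row=1, col=3): c = -0.9700 + -0.1967i → escape time 5
(row=1, col=4): c = -0.7300 + -0.1967i → escape time 5
(row=1, col=5): c = -0.4900 + -0.1967i → escape time 5
(row=2, col=0): c = -1.6900 + -0.7833i → escape time 3
(row=2, col=1): c = -1.4500 + -0.7833i → escape time 3
(row=2, col=2): c = -1.2100 + -0.7833i → escape time 3
(row=2, col=3): c = -0.9700 + -0.7833i → escape time 3
(row=2, col=4): c = -0.7300 + -0.7833i → escape time 4
(row=2, col=5): c = -0.4900 + -0.7833i → escape time 5
(row=3, col=0): c = -1.6900 + -1.3700i → escape time 1
(row=3, col=1): c = -1.4500 + -1.3700i → escape time 2
(row=3, col=2): c = -1.2100 + -1.3700i → escape time 2
(row=3, col=3): c = -0.9700 + -1.3700i → escape time 2
(row=3, col=4): c = -0.7300 + -1.3700i → escape time 2
(row=3, col=5): c = -0.4900 + -1.3700i → escape time 2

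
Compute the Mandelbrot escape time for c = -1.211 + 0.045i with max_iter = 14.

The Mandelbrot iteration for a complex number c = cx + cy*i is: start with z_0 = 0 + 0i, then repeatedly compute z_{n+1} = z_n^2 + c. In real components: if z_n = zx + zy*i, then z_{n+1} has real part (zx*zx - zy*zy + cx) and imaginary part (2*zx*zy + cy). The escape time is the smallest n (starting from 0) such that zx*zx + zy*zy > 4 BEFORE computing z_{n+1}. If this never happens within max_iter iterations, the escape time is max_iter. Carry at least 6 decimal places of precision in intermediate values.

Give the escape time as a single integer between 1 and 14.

z_0 = 0 + 0i, c = -1.2110 + 0.0450i
Iter 1: z = -1.2110 + 0.0450i, |z|^2 = 1.4685
Iter 2: z = 0.2535 + -0.0640i, |z|^2 = 0.0684
Iter 3: z = -1.1508 + 0.0126i, |z|^2 = 1.3246
Iter 4: z = 0.1133 + 0.0161i, |z|^2 = 0.0131
Iter 5: z = -1.1984 + 0.0486i, |z|^2 = 1.4386
Iter 6: z = 0.2229 + -0.0716i, |z|^2 = 0.0548
Iter 7: z = -1.1665 + 0.0131i, |z|^2 = 1.3608
Iter 8: z = 0.1494 + 0.0145i, |z|^2 = 0.0225
Iter 9: z = -1.1889 + 0.0493i, |z|^2 = 1.4159
Iter 10: z = 0.2000 + -0.0723i, |z|^2 = 0.0452
Iter 11: z = -1.1762 + 0.0161i, |z|^2 = 1.3838
Iter 12: z = 0.1723 + 0.0072i, |z|^2 = 0.0297
Iter 13: z = -1.1814 + 0.0475i, |z|^2 = 1.3979

Answer: 14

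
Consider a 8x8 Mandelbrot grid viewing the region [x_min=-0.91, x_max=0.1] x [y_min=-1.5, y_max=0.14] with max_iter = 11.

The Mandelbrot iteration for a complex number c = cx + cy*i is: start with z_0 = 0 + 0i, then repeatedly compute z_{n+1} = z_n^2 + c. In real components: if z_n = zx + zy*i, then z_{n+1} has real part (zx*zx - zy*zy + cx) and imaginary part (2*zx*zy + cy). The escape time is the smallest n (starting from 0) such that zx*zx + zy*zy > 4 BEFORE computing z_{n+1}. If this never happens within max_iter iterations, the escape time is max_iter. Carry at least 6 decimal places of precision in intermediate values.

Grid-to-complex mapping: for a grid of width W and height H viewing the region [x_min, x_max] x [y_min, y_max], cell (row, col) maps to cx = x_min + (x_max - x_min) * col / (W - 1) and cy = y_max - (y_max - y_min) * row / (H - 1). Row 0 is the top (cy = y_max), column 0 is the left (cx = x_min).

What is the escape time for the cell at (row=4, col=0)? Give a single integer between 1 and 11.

z_0 = 0 + 0i, c = -0.9100 + -0.7971i
Iter 1: z = -0.9100 + -0.7971i, |z|^2 = 1.4635
Iter 2: z = -0.7173 + 0.6537i, |z|^2 = 0.9418
Iter 3: z = -0.8227 + -1.7349i, |z|^2 = 3.6868
Iter 4: z = -3.2431 + 2.0575i, |z|^2 = 14.7513
Escaped at iteration 4

Answer: 4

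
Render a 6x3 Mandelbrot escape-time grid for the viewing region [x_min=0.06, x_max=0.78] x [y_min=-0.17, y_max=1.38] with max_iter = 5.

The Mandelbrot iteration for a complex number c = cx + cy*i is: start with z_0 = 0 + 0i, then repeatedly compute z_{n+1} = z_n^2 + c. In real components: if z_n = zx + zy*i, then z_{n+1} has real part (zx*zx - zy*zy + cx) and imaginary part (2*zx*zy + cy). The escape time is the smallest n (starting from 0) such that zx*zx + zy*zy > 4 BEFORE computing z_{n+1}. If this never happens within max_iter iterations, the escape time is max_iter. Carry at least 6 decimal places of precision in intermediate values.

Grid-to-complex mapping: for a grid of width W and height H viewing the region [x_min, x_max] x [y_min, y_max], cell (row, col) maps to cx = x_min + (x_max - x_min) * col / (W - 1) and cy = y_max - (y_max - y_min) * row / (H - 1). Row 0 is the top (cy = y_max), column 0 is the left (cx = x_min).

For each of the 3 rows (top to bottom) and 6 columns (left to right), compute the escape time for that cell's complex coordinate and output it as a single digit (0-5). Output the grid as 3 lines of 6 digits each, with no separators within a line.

(row=0, col=0): c = 0.0600 + 1.3800i → escape time 2
(row=0, col=1): c = 0.2040 + 1.3800i → escape time 2
(row=0, col=2): c = 0.3480 + 1.3800i → escape time 2
(row=0, col=3): c = 0.4920 + 1.3800i → escape time 2
(row=0, col=4): c = 0.6360 + 1.3800i → escape time 2
(row=0, col=5): c = 0.7800 + 1.3800i → escape time 2
(row=1, col=0): c = 0.0600 + 0.6050i → escape time 5
(row=1, col=1): c = 0.2040 + 0.6050i → escape time 5
(row=1, col=2): c = 0.3480 + 0.6050i → escape time 5
(row=1, col=3): c = 0.4920 + 0.6050i → escape time 4
(row=1, col=4): c = 0.6360 + 0.6050i → escape time 3
(row=1, col=5): c = 0.7800 + 0.6050i → escape time 3
(row=2, col=0): c = 0.0600 + -0.1700i → escape time 5
(row=2, col=1): c = 0.2040 + -0.1700i → escape time 5
(row=2, col=2): c = 0.3480 + -0.1700i → escape time 5
(row=2, col=3): c = 0.4920 + -0.1700i → escape time 5
(row=2, col=4): c = 0.6360 + -0.1700i → escape time 4
(row=2, col=5): c = 0.7800 + -0.1700i → escape time 3

Answer: 222222
555433
555543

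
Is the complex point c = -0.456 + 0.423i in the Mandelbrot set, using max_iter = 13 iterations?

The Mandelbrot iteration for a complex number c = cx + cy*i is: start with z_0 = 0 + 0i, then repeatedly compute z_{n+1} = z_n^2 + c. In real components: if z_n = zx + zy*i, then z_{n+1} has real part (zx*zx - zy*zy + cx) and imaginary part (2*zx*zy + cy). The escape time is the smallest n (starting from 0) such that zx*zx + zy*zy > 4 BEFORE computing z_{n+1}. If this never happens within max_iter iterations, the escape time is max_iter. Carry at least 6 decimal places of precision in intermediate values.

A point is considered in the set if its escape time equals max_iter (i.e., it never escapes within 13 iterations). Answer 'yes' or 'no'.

Answer: yes

Derivation:
z_0 = 0 + 0i, c = -0.4560 + 0.4230i
Iter 1: z = -0.4560 + 0.4230i, |z|^2 = 0.3869
Iter 2: z = -0.4270 + 0.0372i, |z|^2 = 0.1837
Iter 3: z = -0.2751 + 0.3912i, |z|^2 = 0.2287
Iter 4: z = -0.5334 + 0.2078i, |z|^2 = 0.3277
Iter 5: z = -0.2147 + 0.2013i, |z|^2 = 0.0866
Iter 6: z = -0.4505 + 0.3366i, |z|^2 = 0.3162
Iter 7: z = -0.3664 + 0.1198i, |z|^2 = 0.1486
Iter 8: z = -0.3361 + 0.3352i, |z|^2 = 0.2254
Iter 9: z = -0.4554 + 0.1976i, |z|^2 = 0.2464
Iter 10: z = -0.2877 + 0.2430i, |z|^2 = 0.1418
Iter 11: z = -0.4323 + 0.2832i, |z|^2 = 0.2671
Iter 12: z = -0.3493 + 0.1782i, |z|^2 = 0.1538
Did not escape in 13 iterations → in set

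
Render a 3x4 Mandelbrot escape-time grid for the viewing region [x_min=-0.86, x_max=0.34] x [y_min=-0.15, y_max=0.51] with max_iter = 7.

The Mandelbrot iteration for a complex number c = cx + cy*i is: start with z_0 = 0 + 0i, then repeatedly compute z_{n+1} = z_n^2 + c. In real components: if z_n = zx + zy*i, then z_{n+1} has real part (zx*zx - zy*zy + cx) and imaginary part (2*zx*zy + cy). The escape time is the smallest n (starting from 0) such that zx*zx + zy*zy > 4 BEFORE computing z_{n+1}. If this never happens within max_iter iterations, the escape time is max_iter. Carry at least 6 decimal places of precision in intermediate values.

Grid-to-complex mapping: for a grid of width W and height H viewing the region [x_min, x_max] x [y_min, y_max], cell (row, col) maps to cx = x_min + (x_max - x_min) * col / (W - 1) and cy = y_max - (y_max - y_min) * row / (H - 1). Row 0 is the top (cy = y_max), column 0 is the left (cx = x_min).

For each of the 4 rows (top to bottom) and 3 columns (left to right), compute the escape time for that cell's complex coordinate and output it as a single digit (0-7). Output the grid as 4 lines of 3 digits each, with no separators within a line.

Answer: 577
777
777
777

Derivation:
(row=0, col=0): c = -0.8600 + 0.5100i → escape time 5
(row=0, col=1): c = -0.2600 + 0.5100i → escape time 7
(row=0, col=2): c = 0.3400 + 0.5100i → escape time 7
(row=1, col=0): c = -0.8600 + 0.2900i → escape time 7
(row=1, col=1): c = -0.2600 + 0.2900i → escape time 7
(row=1, col=2): c = 0.3400 + 0.2900i → escape time 7
(row=2, col=0): c = -0.8600 + 0.0700i → escape time 7
(row=2, col=1): c = -0.2600 + 0.0700i → escape time 7
(row=2, col=2): c = 0.3400 + 0.0700i → escape time 7
(row=3, col=0): c = -0.8600 + -0.1500i → escape time 7
(row=3, col=1): c = -0.2600 + -0.1500i → escape time 7
(row=3, col=2): c = 0.3400 + -0.1500i → escape time 7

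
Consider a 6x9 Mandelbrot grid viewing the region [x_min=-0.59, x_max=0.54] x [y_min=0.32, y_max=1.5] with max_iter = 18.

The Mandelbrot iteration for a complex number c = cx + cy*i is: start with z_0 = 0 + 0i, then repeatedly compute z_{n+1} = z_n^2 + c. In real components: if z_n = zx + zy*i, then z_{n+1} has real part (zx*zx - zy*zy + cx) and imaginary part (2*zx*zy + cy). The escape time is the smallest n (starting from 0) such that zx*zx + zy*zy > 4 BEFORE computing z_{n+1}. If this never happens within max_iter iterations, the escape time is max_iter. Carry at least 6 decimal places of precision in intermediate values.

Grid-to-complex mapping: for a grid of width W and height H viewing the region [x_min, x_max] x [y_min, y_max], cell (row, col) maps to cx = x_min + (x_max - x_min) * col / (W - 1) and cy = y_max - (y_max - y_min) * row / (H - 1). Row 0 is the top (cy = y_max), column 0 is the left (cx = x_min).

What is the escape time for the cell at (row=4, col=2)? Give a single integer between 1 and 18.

z_0 = 0 + 0i, c = -0.1380 + 0.9100i
Iter 1: z = -0.1380 + 0.9100i, |z|^2 = 0.8471
Iter 2: z = -0.9471 + 0.6588i, |z|^2 = 1.3310
Iter 3: z = 0.3248 + -0.3379i, |z|^2 = 0.2197
Iter 4: z = -0.1467 + 0.6905i, |z|^2 = 0.4982
Iter 5: z = -0.5932 + 0.7075i, |z|^2 = 0.8524
Iter 6: z = -0.2866 + 0.0706i, |z|^2 = 0.0871
Iter 7: z = -0.0608 + 0.8695i, |z|^2 = 0.7598
Iter 8: z = -0.8904 + 0.8042i, |z|^2 = 1.4394
Iter 9: z = 0.0080 + -0.5220i, |z|^2 = 0.2726
Iter 10: z = -0.4104 + 0.9016i, |z|^2 = 0.9814
Iter 11: z = -0.7824 + 0.1699i, |z|^2 = 0.6411
Iter 12: z = 0.4454 + 0.6442i, |z|^2 = 0.6133
Iter 13: z = -0.3546 + 1.4838i, |z|^2 = 2.3273
Iter 14: z = -2.2139 + -0.1423i, |z|^2 = 4.9214
Escaped at iteration 14

Answer: 14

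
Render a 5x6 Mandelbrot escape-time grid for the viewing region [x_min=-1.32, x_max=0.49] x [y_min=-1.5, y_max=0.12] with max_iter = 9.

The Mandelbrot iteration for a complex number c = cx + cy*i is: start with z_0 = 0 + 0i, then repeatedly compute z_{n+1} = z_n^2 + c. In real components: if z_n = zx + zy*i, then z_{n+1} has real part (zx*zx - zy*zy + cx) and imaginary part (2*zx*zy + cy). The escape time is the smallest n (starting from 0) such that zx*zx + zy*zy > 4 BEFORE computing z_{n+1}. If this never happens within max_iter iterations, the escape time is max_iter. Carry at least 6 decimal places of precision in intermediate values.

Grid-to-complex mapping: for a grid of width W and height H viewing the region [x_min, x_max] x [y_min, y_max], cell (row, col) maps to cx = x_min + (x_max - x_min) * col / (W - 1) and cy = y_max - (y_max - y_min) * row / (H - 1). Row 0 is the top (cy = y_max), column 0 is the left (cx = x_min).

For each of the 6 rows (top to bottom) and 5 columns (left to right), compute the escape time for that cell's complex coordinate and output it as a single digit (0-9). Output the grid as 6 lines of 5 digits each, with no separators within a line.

(row=0, col=0): c = -1.3200 + 0.1200i → escape time 9
(row=0, col=1): c = -0.8675 + 0.1200i → escape time 9
(row=0, col=2): c = -0.4150 + 0.1200i → escape time 9
(row=0, col=3): c = 0.0375 + 0.1200i → escape time 9
(row=0, col=4): c = 0.4900 + 0.1200i → escape time 5
(row=1, col=0): c = -1.3200 + -0.2040i → escape time 7
(row=1, col=1): c = -0.8675 + -0.2040i → escape time 9
(row=1, col=2): c = -0.4150 + -0.2040i → escape time 9
(row=1, col=3): c = 0.0375 + -0.2040i → escape time 9
(row=1, col=4): c = 0.4900 + -0.2040i → escape time 5
(row=2, col=0): c = -1.3200 + -0.5280i → escape time 3
(row=2, col=1): c = -0.8675 + -0.5280i → escape time 5
(row=2, col=2): c = -0.4150 + -0.5280i → escape time 9
(row=2, col=3): c = 0.0375 + -0.5280i → escape time 9
(row=2, col=4): c = 0.4900 + -0.5280i → escape time 5
(row=3, col=0): c = -1.3200 + -0.8520i → escape time 3
(row=3, col=1): c = -0.8675 + -0.8520i → escape time 4
(row=3, col=2): c = -0.4150 + -0.8520i → escape time 5
(row=3, col=3): c = 0.0375 + -0.8520i → escape time 8
(row=3, col=4): c = 0.4900 + -0.8520i → escape time 3
(row=4, col=0): c = -1.3200 + -1.1760i → escape time 2
(row=4, col=1): c = -0.8675 + -1.1760i → escape time 3
(row=4, col=2): c = -0.4150 + -1.1760i → escape time 3
(row=4, col=3): c = 0.0375 + -1.1760i → escape time 3
(row=4, col=4): c = 0.4900 + -1.1760i → escape time 2
(row=5, col=0): c = -1.3200 + -1.5000i → escape time 2
(row=5, col=1): c = -0.8675 + -1.5000i → escape time 2
(row=5, col=2): c = -0.4150 + -1.5000i → escape time 2
(row=5, col=3): c = 0.0375 + -1.5000i → escape time 2
(row=5, col=4): c = 0.4900 + -1.5000i → escape time 2

Answer: 99995
79995
35995
34583
23332
22222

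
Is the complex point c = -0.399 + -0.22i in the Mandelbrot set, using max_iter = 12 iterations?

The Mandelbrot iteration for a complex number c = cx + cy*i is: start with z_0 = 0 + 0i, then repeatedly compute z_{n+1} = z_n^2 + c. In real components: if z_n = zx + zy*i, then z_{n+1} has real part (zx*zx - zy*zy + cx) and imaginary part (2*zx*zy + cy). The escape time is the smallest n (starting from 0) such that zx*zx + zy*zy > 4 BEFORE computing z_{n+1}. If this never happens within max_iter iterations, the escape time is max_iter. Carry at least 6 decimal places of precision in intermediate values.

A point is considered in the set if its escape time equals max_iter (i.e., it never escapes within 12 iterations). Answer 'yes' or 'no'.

z_0 = 0 + 0i, c = -0.3990 + -0.2200i
Iter 1: z = -0.3990 + -0.2200i, |z|^2 = 0.2076
Iter 2: z = -0.2882 + -0.0444i, |z|^2 = 0.0850
Iter 3: z = -0.3179 + -0.1944i, |z|^2 = 0.1389
Iter 4: z = -0.3357 + -0.0964i, |z|^2 = 0.1220
Iter 5: z = -0.2956 + -0.1553i, |z|^2 = 0.1115
Iter 6: z = -0.3357 + -0.1282i, |z|^2 = 0.1292
Iter 7: z = -0.3027 + -0.1339i, |z|^2 = 0.1096
Iter 8: z = -0.3253 + -0.1389i, |z|^2 = 0.1251
Iter 9: z = -0.3125 + -0.1296i, |z|^2 = 0.1144
Iter 10: z = -0.3182 + -0.1390i, |z|^2 = 0.1205
Iter 11: z = -0.3171 + -0.1316i, |z|^2 = 0.1179
Did not escape in 12 iterations → in set

Answer: yes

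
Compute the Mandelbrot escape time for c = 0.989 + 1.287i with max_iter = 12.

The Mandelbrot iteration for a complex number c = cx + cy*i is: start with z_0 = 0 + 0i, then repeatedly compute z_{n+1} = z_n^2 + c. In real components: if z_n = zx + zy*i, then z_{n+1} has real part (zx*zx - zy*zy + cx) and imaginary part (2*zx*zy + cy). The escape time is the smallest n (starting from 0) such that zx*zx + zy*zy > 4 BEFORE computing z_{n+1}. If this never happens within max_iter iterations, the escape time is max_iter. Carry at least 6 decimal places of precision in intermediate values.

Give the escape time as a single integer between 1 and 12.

Answer: 2

Derivation:
z_0 = 0 + 0i, c = 0.9890 + 1.2870i
Iter 1: z = 0.9890 + 1.2870i, |z|^2 = 2.6345
Iter 2: z = 0.3108 + 3.8327i, |z|^2 = 14.7860
Escaped at iteration 2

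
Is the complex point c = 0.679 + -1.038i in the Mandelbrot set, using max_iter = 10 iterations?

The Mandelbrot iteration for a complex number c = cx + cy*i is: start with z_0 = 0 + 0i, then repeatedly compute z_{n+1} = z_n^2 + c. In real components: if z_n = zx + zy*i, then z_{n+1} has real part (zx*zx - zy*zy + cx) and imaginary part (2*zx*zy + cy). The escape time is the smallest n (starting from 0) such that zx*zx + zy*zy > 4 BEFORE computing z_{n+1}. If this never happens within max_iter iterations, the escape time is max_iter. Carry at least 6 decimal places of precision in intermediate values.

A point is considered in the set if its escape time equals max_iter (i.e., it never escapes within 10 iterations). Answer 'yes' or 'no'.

z_0 = 0 + 0i, c = 0.6790 + -1.0380i
Iter 1: z = 0.6790 + -1.0380i, |z|^2 = 1.5385
Iter 2: z = 0.0626 + -2.4476i, |z|^2 = 5.9947
Escaped at iteration 2

Answer: no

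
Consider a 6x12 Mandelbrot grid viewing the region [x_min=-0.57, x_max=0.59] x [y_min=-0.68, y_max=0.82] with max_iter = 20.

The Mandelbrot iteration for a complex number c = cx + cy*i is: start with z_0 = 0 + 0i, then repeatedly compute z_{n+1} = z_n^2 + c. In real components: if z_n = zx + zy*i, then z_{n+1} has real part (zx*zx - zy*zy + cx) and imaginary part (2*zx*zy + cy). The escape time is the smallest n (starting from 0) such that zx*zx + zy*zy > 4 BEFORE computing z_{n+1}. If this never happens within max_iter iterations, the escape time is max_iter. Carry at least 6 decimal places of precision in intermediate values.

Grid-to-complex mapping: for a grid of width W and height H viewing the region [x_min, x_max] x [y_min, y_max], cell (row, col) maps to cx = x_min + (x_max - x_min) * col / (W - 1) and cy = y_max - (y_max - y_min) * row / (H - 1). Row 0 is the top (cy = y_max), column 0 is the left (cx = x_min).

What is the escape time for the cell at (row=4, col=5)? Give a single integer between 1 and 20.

Answer: 4

Derivation:
z_0 = 0 + 0i, c = 0.5900 + 0.2745i
Iter 1: z = 0.5900 + 0.2745i, |z|^2 = 0.4235
Iter 2: z = 0.8627 + 0.5985i, |z|^2 = 1.1025
Iter 3: z = 0.9761 + 1.3072i, |z|^2 = 2.6616
Iter 4: z = -0.1661 + 2.8265i, |z|^2 = 8.0167
Escaped at iteration 4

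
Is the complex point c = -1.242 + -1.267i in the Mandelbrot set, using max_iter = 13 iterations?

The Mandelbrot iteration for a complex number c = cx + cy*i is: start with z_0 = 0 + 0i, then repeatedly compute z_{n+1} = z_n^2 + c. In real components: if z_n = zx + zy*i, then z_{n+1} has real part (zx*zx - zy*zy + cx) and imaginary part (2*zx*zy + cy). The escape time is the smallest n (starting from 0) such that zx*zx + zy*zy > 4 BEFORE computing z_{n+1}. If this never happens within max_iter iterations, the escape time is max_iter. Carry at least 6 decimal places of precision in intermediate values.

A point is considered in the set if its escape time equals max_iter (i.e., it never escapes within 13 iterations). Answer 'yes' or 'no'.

z_0 = 0 + 0i, c = -1.2420 + -1.2670i
Iter 1: z = -1.2420 + -1.2670i, |z|^2 = 3.1479
Iter 2: z = -1.3047 + 1.8802i, |z|^2 = 5.2376
Escaped at iteration 2

Answer: no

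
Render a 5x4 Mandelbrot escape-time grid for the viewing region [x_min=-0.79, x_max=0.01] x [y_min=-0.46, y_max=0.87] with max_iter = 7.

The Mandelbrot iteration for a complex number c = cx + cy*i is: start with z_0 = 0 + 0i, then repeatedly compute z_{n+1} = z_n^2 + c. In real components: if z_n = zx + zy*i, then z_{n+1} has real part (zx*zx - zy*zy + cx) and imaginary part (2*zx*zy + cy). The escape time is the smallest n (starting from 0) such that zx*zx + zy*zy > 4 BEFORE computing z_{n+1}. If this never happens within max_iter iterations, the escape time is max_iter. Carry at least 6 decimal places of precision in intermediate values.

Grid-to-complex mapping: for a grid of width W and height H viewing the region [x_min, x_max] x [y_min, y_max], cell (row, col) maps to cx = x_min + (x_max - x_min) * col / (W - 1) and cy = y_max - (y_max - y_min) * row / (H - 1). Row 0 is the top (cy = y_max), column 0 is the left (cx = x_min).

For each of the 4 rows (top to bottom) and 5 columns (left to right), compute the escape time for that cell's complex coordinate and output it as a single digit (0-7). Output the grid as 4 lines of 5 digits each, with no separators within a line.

(row=0, col=0): c = -0.7900 + 0.8700i → escape time 4
(row=0, col=1): c = -0.5900 + 0.8700i → escape time 4
(row=0, col=2): c = -0.3900 + 0.8700i → escape time 5
(row=0, col=3): c = -0.1900 + 0.8700i → escape time 7
(row=0, col=4): c = 0.0100 + 0.8700i → escape time 7
(row=1, col=0): c = -0.7900 + 0.4267i → escape time 7
(row=1, col=1): c = -0.5900 + 0.4267i → escape time 7
(row=1, col=2): c = -0.3900 + 0.4267i → escape time 7
(row=1, col=3): c = -0.1900 + 0.4267i → escape time 7
(row=1, col=4): c = 0.0100 + 0.4267i → escape time 7
(row=2, col=0): c = -0.7900 + -0.0167i → escape time 7
(row=2, col=1): c = -0.5900 + -0.0167i → escape time 7
(row=2, col=2): c = -0.3900 + -0.0167i → escape time 7
(row=2, col=3): c = -0.1900 + -0.0167i → escape time 7
(row=2, col=4): c = 0.0100 + -0.0167i → escape time 7
(row=3, col=0): c = -0.7900 + -0.4600i → escape time 6
(row=3, col=1): c = -0.5900 + -0.4600i → escape time 7
(row=3, col=2): c = -0.3900 + -0.4600i → escape time 7
(row=3, col=3): c = -0.1900 + -0.4600i → escape time 7
(row=3, col=4): c = 0.0100 + -0.4600i → escape time 7

Answer: 44577
77777
77777
67777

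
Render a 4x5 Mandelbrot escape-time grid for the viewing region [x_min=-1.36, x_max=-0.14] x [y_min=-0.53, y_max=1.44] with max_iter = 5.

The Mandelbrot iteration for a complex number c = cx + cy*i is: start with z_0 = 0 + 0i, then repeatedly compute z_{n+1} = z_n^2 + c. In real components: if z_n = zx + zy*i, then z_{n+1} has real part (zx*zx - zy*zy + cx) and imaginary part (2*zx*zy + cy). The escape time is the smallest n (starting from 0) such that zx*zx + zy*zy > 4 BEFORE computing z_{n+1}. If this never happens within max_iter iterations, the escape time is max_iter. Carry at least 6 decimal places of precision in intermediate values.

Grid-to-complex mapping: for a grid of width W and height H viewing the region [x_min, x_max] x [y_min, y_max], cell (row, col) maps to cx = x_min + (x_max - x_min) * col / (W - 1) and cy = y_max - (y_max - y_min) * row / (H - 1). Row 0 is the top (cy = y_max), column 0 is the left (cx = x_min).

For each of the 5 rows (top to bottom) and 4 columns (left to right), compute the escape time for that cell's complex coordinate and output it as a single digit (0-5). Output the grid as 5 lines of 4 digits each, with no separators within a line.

Answer: 2222
3345
4555
5555
3555

Derivation:
(row=0, col=0): c = -1.3600 + 1.4400i → escape time 2
(row=0, col=1): c = -0.9533 + 1.4400i → escape time 2
(row=0, col=2): c = -0.5467 + 1.4400i → escape time 2
(row=0, col=3): c = -0.1400 + 1.4400i → escape time 2
(row=1, col=0): c = -1.3600 + 0.9475i → escape time 3
(row=1, col=1): c = -0.9533 + 0.9475i → escape time 3
(row=1, col=2): c = -0.5467 + 0.9475i → escape time 4
(row=1, col=3): c = -0.1400 + 0.9475i → escape time 5
(row=2, col=0): c = -1.3600 + 0.4550i → escape time 4
(row=2, col=1): c = -0.9533 + 0.4550i → escape time 5
(row=2, col=2): c = -0.5467 + 0.4550i → escape time 5
(row=2, col=3): c = -0.1400 + 0.4550i → escape time 5
(row=3, col=0): c = -1.3600 + -0.0375i → escape time 5
(row=3, col=1): c = -0.9533 + -0.0375i → escape time 5
(row=3, col=2): c = -0.5467 + -0.0375i → escape time 5
(row=3, col=3): c = -0.1400 + -0.0375i → escape time 5
(row=4, col=0): c = -1.3600 + -0.5300i → escape time 3
(row=4, col=1): c = -0.9533 + -0.5300i → escape time 5
(row=4, col=2): c = -0.5467 + -0.5300i → escape time 5
(row=4, col=3): c = -0.1400 + -0.5300i → escape time 5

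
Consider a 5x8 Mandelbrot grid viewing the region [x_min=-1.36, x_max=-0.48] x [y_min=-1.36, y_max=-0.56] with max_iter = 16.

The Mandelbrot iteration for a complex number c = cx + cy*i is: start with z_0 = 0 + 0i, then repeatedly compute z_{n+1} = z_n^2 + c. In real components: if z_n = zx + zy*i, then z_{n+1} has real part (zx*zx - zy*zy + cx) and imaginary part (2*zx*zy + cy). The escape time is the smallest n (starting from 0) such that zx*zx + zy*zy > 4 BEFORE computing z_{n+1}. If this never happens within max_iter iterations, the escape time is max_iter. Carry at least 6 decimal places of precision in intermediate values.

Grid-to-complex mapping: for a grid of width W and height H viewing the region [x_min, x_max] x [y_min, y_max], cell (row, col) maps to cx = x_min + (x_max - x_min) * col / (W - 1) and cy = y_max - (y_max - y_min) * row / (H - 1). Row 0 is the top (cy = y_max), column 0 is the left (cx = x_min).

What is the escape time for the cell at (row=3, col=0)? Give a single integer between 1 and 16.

Answer: 3

Derivation:
z_0 = 0 + 0i, c = -1.3600 + -0.9029i
Iter 1: z = -1.3600 + -0.9029i, |z|^2 = 2.6648
Iter 2: z = -0.3256 + 1.5529i, |z|^2 = 2.5175
Iter 3: z = -3.6656 + -1.9140i, |z|^2 = 17.0996
Escaped at iteration 3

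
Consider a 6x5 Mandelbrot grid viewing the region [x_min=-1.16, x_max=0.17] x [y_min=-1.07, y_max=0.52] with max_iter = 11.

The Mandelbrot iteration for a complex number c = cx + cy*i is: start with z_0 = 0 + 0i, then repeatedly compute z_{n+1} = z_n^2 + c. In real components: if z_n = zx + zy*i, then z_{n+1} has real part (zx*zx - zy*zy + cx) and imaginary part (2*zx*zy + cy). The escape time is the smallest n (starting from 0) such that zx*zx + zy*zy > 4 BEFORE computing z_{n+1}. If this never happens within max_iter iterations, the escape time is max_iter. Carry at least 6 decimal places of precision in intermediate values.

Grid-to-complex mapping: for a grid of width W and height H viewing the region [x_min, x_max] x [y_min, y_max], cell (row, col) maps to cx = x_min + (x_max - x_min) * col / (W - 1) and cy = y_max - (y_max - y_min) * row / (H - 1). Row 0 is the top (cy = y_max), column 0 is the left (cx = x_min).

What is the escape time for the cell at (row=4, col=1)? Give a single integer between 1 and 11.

z_0 = 0 + 0i, c = -0.8940 + -1.0700i
Iter 1: z = -0.8940 + -1.0700i, |z|^2 = 1.9441
Iter 2: z = -1.2397 + 0.8432i, |z|^2 = 2.2477
Iter 3: z = -0.0682 + -3.1605i, |z|^2 = 9.9932
Escaped at iteration 3

Answer: 3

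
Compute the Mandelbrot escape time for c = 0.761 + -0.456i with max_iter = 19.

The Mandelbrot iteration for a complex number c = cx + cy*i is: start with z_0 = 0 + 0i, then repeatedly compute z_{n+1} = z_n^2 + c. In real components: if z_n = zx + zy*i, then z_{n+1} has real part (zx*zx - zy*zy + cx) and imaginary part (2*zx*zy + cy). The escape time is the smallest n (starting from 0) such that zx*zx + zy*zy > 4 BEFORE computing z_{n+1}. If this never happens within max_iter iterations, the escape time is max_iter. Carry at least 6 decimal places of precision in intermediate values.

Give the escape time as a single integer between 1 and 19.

z_0 = 0 + 0i, c = 0.7610 + -0.4560i
Iter 1: z = 0.7610 + -0.4560i, |z|^2 = 0.7871
Iter 2: z = 1.1322 + -1.1500i, |z|^2 = 2.6044
Iter 3: z = 0.7203 + -3.0601i, |z|^2 = 9.8830
Escaped at iteration 3

Answer: 3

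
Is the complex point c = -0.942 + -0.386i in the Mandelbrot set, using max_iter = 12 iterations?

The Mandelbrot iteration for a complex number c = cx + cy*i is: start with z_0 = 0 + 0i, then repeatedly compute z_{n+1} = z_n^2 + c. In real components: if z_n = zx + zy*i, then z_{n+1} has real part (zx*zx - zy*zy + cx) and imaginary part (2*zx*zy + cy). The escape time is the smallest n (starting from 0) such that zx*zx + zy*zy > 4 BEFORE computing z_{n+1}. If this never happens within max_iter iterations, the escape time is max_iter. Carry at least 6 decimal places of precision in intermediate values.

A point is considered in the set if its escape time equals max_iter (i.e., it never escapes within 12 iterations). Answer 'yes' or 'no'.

Answer: no

Derivation:
z_0 = 0 + 0i, c = -0.9420 + -0.3860i
Iter 1: z = -0.9420 + -0.3860i, |z|^2 = 1.0364
Iter 2: z = -0.2036 + 0.3412i, |z|^2 = 0.1579
Iter 3: z = -1.0170 + -0.5250i, |z|^2 = 1.3098
Iter 4: z = -0.1834 + 0.6818i, |z|^2 = 0.4984
Iter 5: z = -1.3732 + -0.6360i, |z|^2 = 2.2901
Iter 6: z = 0.5390 + 1.3607i, |z|^2 = 2.1421
Iter 7: z = -2.5030 + 1.0810i, |z|^2 = 7.4335
Escaped at iteration 7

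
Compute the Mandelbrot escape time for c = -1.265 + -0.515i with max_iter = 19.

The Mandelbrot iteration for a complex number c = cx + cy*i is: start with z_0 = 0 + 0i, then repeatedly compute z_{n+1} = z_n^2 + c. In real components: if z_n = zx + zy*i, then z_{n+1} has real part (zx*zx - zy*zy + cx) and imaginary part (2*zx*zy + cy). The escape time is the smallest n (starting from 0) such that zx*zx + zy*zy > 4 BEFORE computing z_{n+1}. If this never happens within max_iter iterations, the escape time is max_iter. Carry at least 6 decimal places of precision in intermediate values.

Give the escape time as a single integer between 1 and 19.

z_0 = 0 + 0i, c = -1.2650 + -0.5150i
Iter 1: z = -1.2650 + -0.5150i, |z|^2 = 1.8654
Iter 2: z = 0.0700 + 0.7879i, |z|^2 = 0.6258
Iter 3: z = -1.8810 + -0.4047i, |z|^2 = 3.7018
Iter 4: z = 2.1093 + 1.0074i, |z|^2 = 5.4638
Escaped at iteration 4

Answer: 4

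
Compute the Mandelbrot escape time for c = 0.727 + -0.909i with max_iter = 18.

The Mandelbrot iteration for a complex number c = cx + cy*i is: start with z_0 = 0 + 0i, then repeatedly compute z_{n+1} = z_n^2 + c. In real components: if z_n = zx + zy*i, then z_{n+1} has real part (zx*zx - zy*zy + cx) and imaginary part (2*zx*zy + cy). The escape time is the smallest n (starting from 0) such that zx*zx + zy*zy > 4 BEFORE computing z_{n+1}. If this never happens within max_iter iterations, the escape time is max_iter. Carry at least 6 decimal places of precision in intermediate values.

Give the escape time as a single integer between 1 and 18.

Answer: 2

Derivation:
z_0 = 0 + 0i, c = 0.7270 + -0.9090i
Iter 1: z = 0.7270 + -0.9090i, |z|^2 = 1.3548
Iter 2: z = 0.4292 + -2.2307i, |z|^2 = 5.1602
Escaped at iteration 2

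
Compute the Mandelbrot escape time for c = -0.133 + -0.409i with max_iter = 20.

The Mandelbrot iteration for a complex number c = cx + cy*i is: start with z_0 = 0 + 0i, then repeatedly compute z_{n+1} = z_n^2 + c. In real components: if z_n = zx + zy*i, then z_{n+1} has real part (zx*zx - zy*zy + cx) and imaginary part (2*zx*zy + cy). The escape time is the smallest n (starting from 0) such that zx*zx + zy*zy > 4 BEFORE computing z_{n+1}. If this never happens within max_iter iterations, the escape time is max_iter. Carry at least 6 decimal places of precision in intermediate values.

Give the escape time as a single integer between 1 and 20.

z_0 = 0 + 0i, c = -0.1330 + -0.4090i
Iter 1: z = -0.1330 + -0.4090i, |z|^2 = 0.1850
Iter 2: z = -0.2826 + -0.3002i, |z|^2 = 0.1700
Iter 3: z = -0.1433 + -0.2393i, |z|^2 = 0.0778
Iter 4: z = -0.1698 + -0.3404i, |z|^2 = 0.1447
Iter 5: z = -0.2201 + -0.2934i, |z|^2 = 0.1345
Iter 6: z = -0.1707 + -0.2799i, |z|^2 = 0.1074
Iter 7: z = -0.1822 + -0.3135i, |z|^2 = 0.1315
Iter 8: z = -0.1981 + -0.2948i, |z|^2 = 0.1261
Iter 9: z = -0.1807 + -0.2922i, |z|^2 = 0.1180
Iter 10: z = -0.1858 + -0.3034i, |z|^2 = 0.1266
Iter 11: z = -0.1906 + -0.2963i, |z|^2 = 0.1241
Iter 12: z = -0.1845 + -0.2961i, |z|^2 = 0.1217
Iter 13: z = -0.1866 + -0.2998i, |z|^2 = 0.1247
Iter 14: z = -0.1880 + -0.2971i, |z|^2 = 0.1236
Iter 15: z = -0.1859 + -0.2973i, |z|^2 = 0.1229
Iter 16: z = -0.1868 + -0.2985i, |z|^2 = 0.1240
Iter 17: z = -0.1872 + -0.2975i, |z|^2 = 0.1235
Iter 18: z = -0.1865 + -0.2976i, |z|^2 = 0.1234
Iter 19: z = -0.1868 + -0.2980i, |z|^2 = 0.1237

Answer: 20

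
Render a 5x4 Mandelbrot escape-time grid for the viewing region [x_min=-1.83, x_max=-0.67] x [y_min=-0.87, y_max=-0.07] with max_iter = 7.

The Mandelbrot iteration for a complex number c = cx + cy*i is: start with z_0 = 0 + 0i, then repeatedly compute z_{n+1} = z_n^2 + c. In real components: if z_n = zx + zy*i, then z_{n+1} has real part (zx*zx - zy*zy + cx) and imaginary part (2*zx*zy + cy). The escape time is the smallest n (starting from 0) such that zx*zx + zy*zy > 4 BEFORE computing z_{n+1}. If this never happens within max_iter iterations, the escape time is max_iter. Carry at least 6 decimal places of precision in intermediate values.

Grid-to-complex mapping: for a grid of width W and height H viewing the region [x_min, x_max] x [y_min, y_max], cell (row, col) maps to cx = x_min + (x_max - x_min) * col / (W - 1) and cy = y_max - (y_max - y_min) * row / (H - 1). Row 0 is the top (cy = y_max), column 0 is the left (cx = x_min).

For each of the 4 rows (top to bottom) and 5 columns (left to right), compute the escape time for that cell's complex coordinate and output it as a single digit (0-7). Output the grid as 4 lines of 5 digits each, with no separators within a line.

(row=0, col=0): c = -1.8300 + -0.0700i → escape time 5
(row=0, col=1): c = -1.5400 + -0.0700i → escape time 7
(row=0, col=2): c = -1.2500 + -0.0700i → escape time 7
(row=0, col=3): c = -0.9600 + -0.0700i → escape time 7
(row=0, col=4): c = -0.6700 + -0.0700i → escape time 7
(row=1, col=0): c = -1.8300 + -0.3367i → escape time 3
(row=1, col=1): c = -1.5400 + -0.3367i → escape time 4
(row=1, col=2): c = -1.2500 + -0.3367i → escape time 7
(row=1, col=3): c = -0.9600 + -0.3367i → escape time 7
(row=1, col=4): c = -0.6700 + -0.3367i → escape time 7
(row=2, col=0): c = -1.8300 + -0.6033i → escape time 3
(row=2, col=1): c = -1.5400 + -0.6033i → escape time 3
(row=2, col=2): c = -1.2500 + -0.6033i → escape time 3
(row=2, col=3): c = -0.9600 + -0.6033i → escape time 5
(row=2, col=4): c = -0.6700 + -0.6033i → escape time 7
(row=3, col=0): c = -1.8300 + -0.8700i → escape time 1
(row=3, col=1): c = -1.5400 + -0.8700i → escape time 3
(row=3, col=2): c = -1.2500 + -0.8700i → escape time 3
(row=3, col=3): c = -0.9600 + -0.8700i → escape time 3
(row=3, col=4): c = -0.6700 + -0.8700i → escape time 4

Answer: 57777
34777
33357
13334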